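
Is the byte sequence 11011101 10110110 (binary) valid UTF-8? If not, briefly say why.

valid

Leading byte 0xDD = 11011101 → 2-byte form.
Continuation bytes 0xB6=10110110 all match 10xxxxxx.
Decoded value 0x776 is ≥ 0x80 (shortest form) and not a surrogate.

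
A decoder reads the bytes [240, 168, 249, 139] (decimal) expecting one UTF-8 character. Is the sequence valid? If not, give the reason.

Leading byte 0xF0 = 11110000 → 4-byte form.
Byte 3 is 0xF9 = 11111001, which is not 10xxxxxx — expected a continuation byte.

invalid (non-continuation byte where continuation expected)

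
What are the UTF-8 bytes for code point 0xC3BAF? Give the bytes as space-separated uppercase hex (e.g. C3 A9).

U+C3BAF = 0xC3BAF = 801711 decimal. In range U+10000–U+10FFFF → 4-byte form: 11110xxx 10xxxxxx 10xxxxxx 10xxxxxx.
Binary (21 bits): 011000011101110101111.
Split 3+6+6+6: 011 | 000011 | 101110 | 101111.
Byte 1: 11110011 = 0xF3.
Byte 2: 10000011 = 0x83.
Byte 3: 10101110 = 0xAE.
Byte 4: 10101111 = 0xAF.

F3 83 AE AF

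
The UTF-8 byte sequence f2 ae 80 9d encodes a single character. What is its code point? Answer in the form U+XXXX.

U+AE01D

Leading byte 0xF2 = 11110010 matches 11110xxx → 4-byte sequence.
Byte 1: 0xF2 = 11110010, payload 010 (3 bits).
Byte 2: 0xAE = 10101110 (10xxxxxx ✓), payload 101110.
Byte 3: 0x80 = 10000000 (10xxxxxx ✓), payload 000000.
Byte 4: 0x9D = 10011101 (10xxxxxx ✓), payload 011101.
Concatenate: 010101110000000011101 = 0xAE01D (21 bits → U+AE01D).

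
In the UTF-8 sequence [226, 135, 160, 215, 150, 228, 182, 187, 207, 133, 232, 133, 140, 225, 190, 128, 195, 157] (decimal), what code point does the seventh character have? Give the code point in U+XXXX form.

Offset 0: leading byte 0xE2 = 11100010 → 3-byte char #1 = E2 87 A0.
Offset 3: leading byte 0xD7 = 11010111 → 2-byte char #2 = D7 96.
Offset 5: leading byte 0xE4 = 11100100 → 3-byte char #3 = E4 B6 BB.
Offset 8: leading byte 0xCF = 11001111 → 2-byte char #4 = CF 85.
Offset 10: leading byte 0xE8 = 11101000 → 3-byte char #5 = E8 85 8C.
Offset 13: leading byte 0xE1 = 11100001 → 3-byte char #6 = E1 BE 80.
Offset 16: leading byte 0xC3 = 11000011 → 2-byte char #7 = C3 9D.
Leading byte 0xC3 = 11000011 matches 110xxxxx → 2-byte sequence.
Byte 1: 0xC3 = 11000011, payload 00011 (5 bits).
Byte 2: 0x9D = 10011101 (10xxxxxx ✓), payload 011101.
Concatenate: 00011011101 = 0xDD (11 bits → U+00DD).

U+00DD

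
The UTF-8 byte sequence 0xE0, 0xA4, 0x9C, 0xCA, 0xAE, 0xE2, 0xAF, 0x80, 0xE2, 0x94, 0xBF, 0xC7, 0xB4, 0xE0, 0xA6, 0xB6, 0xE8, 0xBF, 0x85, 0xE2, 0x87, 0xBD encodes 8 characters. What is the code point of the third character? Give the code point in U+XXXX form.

Offset 0: leading byte 0xE0 = 11100000 → 3-byte char #1 = E0 A4 9C.
Offset 3: leading byte 0xCA = 11001010 → 2-byte char #2 = CA AE.
Offset 5: leading byte 0xE2 = 11100010 → 3-byte char #3 = E2 AF 80.
Leading byte 0xE2 = 11100010 matches 1110xxxx → 3-byte sequence.
Byte 1: 0xE2 = 11100010, payload 0010 (4 bits).
Byte 2: 0xAF = 10101111 (10xxxxxx ✓), payload 101111.
Byte 3: 0x80 = 10000000 (10xxxxxx ✓), payload 000000.
Concatenate: 0010101111000000 = 0x2BC0 (16 bits → U+2BC0).

U+2BC0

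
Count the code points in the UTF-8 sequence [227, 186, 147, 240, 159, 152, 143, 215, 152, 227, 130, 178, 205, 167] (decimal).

Byte at offset 0: 0xE3 = 11100011 → 3-byte char (#1). Advance 3.
Byte at offset 3: 0xF0 = 11110000 → 4-byte char (#2). Advance 4.
Byte at offset 7: 0xD7 = 11010111 → 2-byte char (#3). Advance 2.
Byte at offset 9: 0xE3 = 11100011 → 3-byte char (#4). Advance 3.
Byte at offset 12: 0xCD = 11001101 → 2-byte char (#5). Advance 2.
Reached end at offset 14 after 5 code points.

5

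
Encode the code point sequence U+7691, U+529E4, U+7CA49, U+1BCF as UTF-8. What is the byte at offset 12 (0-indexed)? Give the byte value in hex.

0xAF

U+7691 → 3-byte form E7 9A 91 at offsets 0–2.
U+529E4 → 4-byte form F1 92 A7 A4 at offsets 3–6.
U+7CA49 → 4-byte form F1 BC A9 89 at offsets 7–10.
U+1BCF → 3-byte form E1 AF 8F at offsets 11–13.
Offset 12 falls in char 4's range; it's byte 2 of E1 AF 8F = 0xAF.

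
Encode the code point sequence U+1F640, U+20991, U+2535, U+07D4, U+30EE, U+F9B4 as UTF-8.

F0 9F 99 80 F0 A0 A6 91 E2 94 B5 DF 94 E3 83 AE EF A6 B4

U+1F640: 4-byte form → F0 9F 99 80.
U+20991: 4-byte form → F0 A0 A6 91.
U+2535: 3-byte form → E2 94 B5.
U+07D4: 2-byte form → DF 94.
U+30EE: 3-byte form → E3 83 AE.
U+F9B4: 3-byte form → EF A6 B4.
Concatenated (19 bytes): F0 9F 99 80 F0 A0 A6 91 E2 94 B5 DF 94 E3 83 AE EF A6 B4.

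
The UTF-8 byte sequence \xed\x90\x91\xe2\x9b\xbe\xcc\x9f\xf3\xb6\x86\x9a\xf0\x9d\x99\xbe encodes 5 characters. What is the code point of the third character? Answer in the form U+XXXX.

U+031F

Offset 0: leading byte 0xED = 11101101 → 3-byte char #1 = ED 90 91.
Offset 3: leading byte 0xE2 = 11100010 → 3-byte char #2 = E2 9B BE.
Offset 6: leading byte 0xCC = 11001100 → 2-byte char #3 = CC 9F.
Leading byte 0xCC = 11001100 matches 110xxxxx → 2-byte sequence.
Byte 1: 0xCC = 11001100, payload 01100 (5 bits).
Byte 2: 0x9F = 10011111 (10xxxxxx ✓), payload 011111.
Concatenate: 01100011111 = 0x31F (11 bits → U+031F).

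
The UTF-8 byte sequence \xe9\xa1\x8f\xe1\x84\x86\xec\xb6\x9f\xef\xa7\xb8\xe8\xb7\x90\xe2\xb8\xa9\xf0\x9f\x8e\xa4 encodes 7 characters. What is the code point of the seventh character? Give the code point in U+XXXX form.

Offset 0: leading byte 0xE9 = 11101001 → 3-byte char #1 = E9 A1 8F.
Offset 3: leading byte 0xE1 = 11100001 → 3-byte char #2 = E1 84 86.
Offset 6: leading byte 0xEC = 11101100 → 3-byte char #3 = EC B6 9F.
Offset 9: leading byte 0xEF = 11101111 → 3-byte char #4 = EF A7 B8.
Offset 12: leading byte 0xE8 = 11101000 → 3-byte char #5 = E8 B7 90.
Offset 15: leading byte 0xE2 = 11100010 → 3-byte char #6 = E2 B8 A9.
Offset 18: leading byte 0xF0 = 11110000 → 4-byte char #7 = F0 9F 8E A4.
Leading byte 0xF0 = 11110000 matches 11110xxx → 4-byte sequence.
Byte 1: 0xF0 = 11110000, payload 000 (3 bits).
Byte 2: 0x9F = 10011111 (10xxxxxx ✓), payload 011111.
Byte 3: 0x8E = 10001110 (10xxxxxx ✓), payload 001110.
Byte 4: 0xA4 = 10100100 (10xxxxxx ✓), payload 100100.
Concatenate: 000011111001110100100 = 0x1F3A4 (21 bits → U+1F3A4).

U+1F3A4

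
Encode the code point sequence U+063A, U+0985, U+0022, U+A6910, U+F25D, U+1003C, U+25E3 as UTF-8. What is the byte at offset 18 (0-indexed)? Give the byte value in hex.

U+063A → 2-byte form D8 BA at offsets 0–1.
U+0985 → 3-byte form E0 A6 85 at offsets 2–4.
U+0022 → 1-byte form 22 at offsets 5–5.
U+A6910 → 4-byte form F2 A6 A4 90 at offsets 6–9.
U+F25D → 3-byte form EF 89 9D at offsets 10–12.
U+1003C → 4-byte form F0 90 80 BC at offsets 13–16.
U+25E3 → 3-byte form E2 97 A3 at offsets 17–19.
Offset 18 falls in char 7's range; it's byte 2 of E2 97 A3 = 0x97.

0x97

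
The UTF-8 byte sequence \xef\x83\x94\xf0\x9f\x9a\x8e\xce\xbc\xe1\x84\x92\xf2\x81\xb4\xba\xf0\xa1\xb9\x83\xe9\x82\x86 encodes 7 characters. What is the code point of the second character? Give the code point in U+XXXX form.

Offset 0: leading byte 0xEF = 11101111 → 3-byte char #1 = EF 83 94.
Offset 3: leading byte 0xF0 = 11110000 → 4-byte char #2 = F0 9F 9A 8E.
Leading byte 0xF0 = 11110000 matches 11110xxx → 4-byte sequence.
Byte 1: 0xF0 = 11110000, payload 000 (3 bits).
Byte 2: 0x9F = 10011111 (10xxxxxx ✓), payload 011111.
Byte 3: 0x9A = 10011010 (10xxxxxx ✓), payload 011010.
Byte 4: 0x8E = 10001110 (10xxxxxx ✓), payload 001110.
Concatenate: 000011111011010001110 = 0x1F68E (21 bits → U+1F68E).

U+1F68E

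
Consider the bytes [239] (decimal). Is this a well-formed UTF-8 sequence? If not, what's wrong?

invalid (sequence truncated)

Leading byte 0xEF = 11101111 → 3-byte form, but only 1 byte is present.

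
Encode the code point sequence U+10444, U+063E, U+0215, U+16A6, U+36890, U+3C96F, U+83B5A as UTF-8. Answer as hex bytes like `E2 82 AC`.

U+10444: 4-byte form → F0 90 91 84.
U+063E: 2-byte form → D8 BE.
U+0215: 2-byte form → C8 95.
U+16A6: 3-byte form → E1 9A A6.
U+36890: 4-byte form → F0 B6 A2 90.
U+3C96F: 4-byte form → F0 BC A5 AF.
U+83B5A: 4-byte form → F2 83 AD 9A.
Concatenated (23 bytes): F0 90 91 84 D8 BE C8 95 E1 9A A6 F0 B6 A2 90 F0 BC A5 AF F2 83 AD 9A.

F0 90 91 84 D8 BE C8 95 E1 9A A6 F0 B6 A2 90 F0 BC A5 AF F2 83 AD 9A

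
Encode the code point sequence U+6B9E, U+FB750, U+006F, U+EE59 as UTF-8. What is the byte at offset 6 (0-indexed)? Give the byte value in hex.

0x90

U+6B9E → 3-byte form E6 AE 9E at offsets 0–2.
U+FB750 → 4-byte form F3 BB 9D 90 at offsets 3–6.
Offset 6 falls in char 2's range; it's byte 4 of F3 BB 9D 90 = 0x90.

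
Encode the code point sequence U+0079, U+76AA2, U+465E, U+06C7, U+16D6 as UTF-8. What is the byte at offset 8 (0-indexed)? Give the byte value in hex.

U+0079 → 1-byte form 79 at offsets 0–0.
U+76AA2 → 4-byte form F1 B6 AA A2 at offsets 1–4.
U+465E → 3-byte form E4 99 9E at offsets 5–7.
U+06C7 → 2-byte form DB 87 at offsets 8–9.
Offset 8 falls in char 4's range; it's byte 1 of DB 87 = 0xDB.

0xDB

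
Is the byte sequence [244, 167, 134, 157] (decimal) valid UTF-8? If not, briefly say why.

Leading byte 0xF4 = 11110100 → 4-byte form.
Payload = 0x12719D, which exceeds U+10FFFF, the maximum Unicode code point. (Leading bytes F5–FF, or F4 followed by ≥ 0x90, are invalid.)

invalid (encodes a value above U+10FFFF)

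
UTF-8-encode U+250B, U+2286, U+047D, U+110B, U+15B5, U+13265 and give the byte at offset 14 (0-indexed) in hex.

0xF0

U+250B → 3-byte form E2 94 8B at offsets 0–2.
U+2286 → 3-byte form E2 8A 86 at offsets 3–5.
U+047D → 2-byte form D1 BD at offsets 6–7.
U+110B → 3-byte form E1 84 8B at offsets 8–10.
U+15B5 → 3-byte form E1 96 B5 at offsets 11–13.
U+13265 → 4-byte form F0 93 89 A5 at offsets 14–17.
Offset 14 falls in char 6's range; it's byte 1 of F0 93 89 A5 = 0xF0.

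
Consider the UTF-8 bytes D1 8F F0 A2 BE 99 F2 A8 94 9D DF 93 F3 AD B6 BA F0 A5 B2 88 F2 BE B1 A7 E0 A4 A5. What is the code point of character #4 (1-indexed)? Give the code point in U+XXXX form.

Offset 0: leading byte 0xD1 = 11010001 → 2-byte char #1 = D1 8F.
Offset 2: leading byte 0xF0 = 11110000 → 4-byte char #2 = F0 A2 BE 99.
Offset 6: leading byte 0xF2 = 11110010 → 4-byte char #3 = F2 A8 94 9D.
Offset 10: leading byte 0xDF = 11011111 → 2-byte char #4 = DF 93.
Leading byte 0xDF = 11011111 matches 110xxxxx → 2-byte sequence.
Byte 1: 0xDF = 11011111, payload 11111 (5 bits).
Byte 2: 0x93 = 10010011 (10xxxxxx ✓), payload 010011.
Concatenate: 11111010011 = 0x7D3 (11 bits → U+07D3).

U+07D3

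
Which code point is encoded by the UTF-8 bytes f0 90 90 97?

Leading byte 0xF0 = 11110000 matches 11110xxx → 4-byte sequence.
Byte 1: 0xF0 = 11110000, payload 000 (3 bits).
Byte 2: 0x90 = 10010000 (10xxxxxx ✓), payload 010000.
Byte 3: 0x90 = 10010000 (10xxxxxx ✓), payload 010000.
Byte 4: 0x97 = 10010111 (10xxxxxx ✓), payload 010111.
Concatenate: 000010000010000010111 = 0x10417 (21 bits → U+10417).

U+10417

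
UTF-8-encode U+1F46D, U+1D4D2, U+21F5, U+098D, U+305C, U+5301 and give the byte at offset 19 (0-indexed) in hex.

U+1F46D → 4-byte form F0 9F 91 AD at offsets 0–3.
U+1D4D2 → 4-byte form F0 9D 93 92 at offsets 4–7.
U+21F5 → 3-byte form E2 87 B5 at offsets 8–10.
U+098D → 3-byte form E0 A6 8D at offsets 11–13.
U+305C → 3-byte form E3 81 9C at offsets 14–16.
U+5301 → 3-byte form E5 8C 81 at offsets 17–19.
Offset 19 falls in char 6's range; it's byte 3 of E5 8C 81 = 0x81.

0x81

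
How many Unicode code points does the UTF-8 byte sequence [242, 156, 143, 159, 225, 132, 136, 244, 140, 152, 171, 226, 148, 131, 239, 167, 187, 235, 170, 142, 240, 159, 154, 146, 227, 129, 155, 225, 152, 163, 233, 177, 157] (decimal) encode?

Byte at offset 0: 0xF2 = 11110010 → 4-byte char (#1). Advance 4.
Byte at offset 4: 0xE1 = 11100001 → 3-byte char (#2). Advance 3.
Byte at offset 7: 0xF4 = 11110100 → 4-byte char (#3). Advance 4.
Byte at offset 11: 0xE2 = 11100010 → 3-byte char (#4). Advance 3.
Byte at offset 14: 0xEF = 11101111 → 3-byte char (#5). Advance 3.
Byte at offset 17: 0xEB = 11101011 → 3-byte char (#6). Advance 3.
Byte at offset 20: 0xF0 = 11110000 → 4-byte char (#7). Advance 4.
Byte at offset 24: 0xE3 = 11100011 → 3-byte char (#8). Advance 3.
Byte at offset 27: 0xE1 = 11100001 → 3-byte char (#9). Advance 3.
Byte at offset 30: 0xE9 = 11101001 → 3-byte char (#10). Advance 3.
Reached end at offset 33 after 10 code points.

10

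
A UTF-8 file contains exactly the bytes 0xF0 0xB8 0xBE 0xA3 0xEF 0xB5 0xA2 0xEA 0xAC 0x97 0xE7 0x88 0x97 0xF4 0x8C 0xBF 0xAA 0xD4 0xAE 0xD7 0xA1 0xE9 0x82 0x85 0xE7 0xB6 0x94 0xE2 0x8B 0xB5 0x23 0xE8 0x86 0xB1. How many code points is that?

12

Byte at offset 0: 0xF0 = 11110000 → 4-byte char (#1). Advance 4.
Byte at offset 4: 0xEF = 11101111 → 3-byte char (#2). Advance 3.
Byte at offset 7: 0xEA = 11101010 → 3-byte char (#3). Advance 3.
Byte at offset 10: 0xE7 = 11100111 → 3-byte char (#4). Advance 3.
Byte at offset 13: 0xF4 = 11110100 → 4-byte char (#5). Advance 4.
Byte at offset 17: 0xD4 = 11010100 → 2-byte char (#6). Advance 2.
Byte at offset 19: 0xD7 = 11010111 → 2-byte char (#7). Advance 2.
Byte at offset 21: 0xE9 = 11101001 → 3-byte char (#8). Advance 3.
Byte at offset 24: 0xE7 = 11100111 → 3-byte char (#9). Advance 3.
Byte at offset 27: 0xE2 = 11100010 → 3-byte char (#10). Advance 3.
Byte at offset 30: 0x23 = 00100011 → 1-byte char (#11). Advance 1.
Byte at offset 31: 0xE8 = 11101000 → 3-byte char (#12). Advance 3.
Reached end at offset 34 after 12 code points.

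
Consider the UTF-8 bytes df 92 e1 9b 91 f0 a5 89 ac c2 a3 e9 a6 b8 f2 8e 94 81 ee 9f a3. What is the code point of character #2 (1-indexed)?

U+16D1

Offset 0: leading byte 0xDF = 11011111 → 2-byte char #1 = DF 92.
Offset 2: leading byte 0xE1 = 11100001 → 3-byte char #2 = E1 9B 91.
Leading byte 0xE1 = 11100001 matches 1110xxxx → 3-byte sequence.
Byte 1: 0xE1 = 11100001, payload 0001 (4 bits).
Byte 2: 0x9B = 10011011 (10xxxxxx ✓), payload 011011.
Byte 3: 0x91 = 10010001 (10xxxxxx ✓), payload 010001.
Concatenate: 0001011011010001 = 0x16D1 (16 bits → U+16D1).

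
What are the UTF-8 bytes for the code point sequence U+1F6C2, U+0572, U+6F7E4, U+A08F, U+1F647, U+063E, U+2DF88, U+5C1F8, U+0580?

F0 9F 9B 82 D5 B2 F1 AF 9F A4 EA 82 8F F0 9F 99 87 D8 BE F0 AD BE 88 F1 9C 87 B8 D6 80

U+1F6C2: 4-byte form → F0 9F 9B 82.
U+0572: 2-byte form → D5 B2.
U+6F7E4: 4-byte form → F1 AF 9F A4.
U+A08F: 3-byte form → EA 82 8F.
U+1F647: 4-byte form → F0 9F 99 87.
U+063E: 2-byte form → D8 BE.
U+2DF88: 4-byte form → F0 AD BE 88.
U+5C1F8: 4-byte form → F1 9C 87 B8.
U+0580: 2-byte form → D6 80.
Concatenated (29 bytes): F0 9F 9B 82 D5 B2 F1 AF 9F A4 EA 82 8F F0 9F 99 87 D8 BE F0 AD BE 88 F1 9C 87 B8 D6 80.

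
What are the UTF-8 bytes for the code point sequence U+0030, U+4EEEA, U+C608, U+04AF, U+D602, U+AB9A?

U+0030: 1-byte form → 30.
U+4EEEA: 4-byte form → F1 8E BB AA.
U+C608: 3-byte form → EC 98 88.
U+04AF: 2-byte form → D2 AF.
U+D602: 3-byte form → ED 98 82.
U+AB9A: 3-byte form → EA AE 9A.
Concatenated (16 bytes): 30 F1 8E BB AA EC 98 88 D2 AF ED 98 82 EA AE 9A.

30 F1 8E BB AA EC 98 88 D2 AF ED 98 82 EA AE 9A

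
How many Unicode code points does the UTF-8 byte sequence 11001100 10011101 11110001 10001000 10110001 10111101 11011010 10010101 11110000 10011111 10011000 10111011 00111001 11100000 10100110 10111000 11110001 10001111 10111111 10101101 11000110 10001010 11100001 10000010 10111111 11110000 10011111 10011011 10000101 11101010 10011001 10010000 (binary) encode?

Byte at offset 0: 0xCC = 11001100 → 2-byte char (#1). Advance 2.
Byte at offset 2: 0xF1 = 11110001 → 4-byte char (#2). Advance 4.
Byte at offset 6: 0xDA = 11011010 → 2-byte char (#3). Advance 2.
Byte at offset 8: 0xF0 = 11110000 → 4-byte char (#4). Advance 4.
Byte at offset 12: 0x39 = 00111001 → 1-byte char (#5). Advance 1.
Byte at offset 13: 0xE0 = 11100000 → 3-byte char (#6). Advance 3.
Byte at offset 16: 0xF1 = 11110001 → 4-byte char (#7). Advance 4.
Byte at offset 20: 0xC6 = 11000110 → 2-byte char (#8). Advance 2.
Byte at offset 22: 0xE1 = 11100001 → 3-byte char (#9). Advance 3.
Byte at offset 25: 0xF0 = 11110000 → 4-byte char (#10). Advance 4.
Byte at offset 29: 0xEA = 11101010 → 3-byte char (#11). Advance 3.
Reached end at offset 32 after 11 code points.

11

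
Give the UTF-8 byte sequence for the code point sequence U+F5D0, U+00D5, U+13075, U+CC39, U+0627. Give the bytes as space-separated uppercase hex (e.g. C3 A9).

U+F5D0: 3-byte form → EF 97 90.
U+00D5: 2-byte form → C3 95.
U+13075: 4-byte form → F0 93 81 B5.
U+CC39: 3-byte form → EC B0 B9.
U+0627: 2-byte form → D8 A7.
Concatenated (14 bytes): EF 97 90 C3 95 F0 93 81 B5 EC B0 B9 D8 A7.

EF 97 90 C3 95 F0 93 81 B5 EC B0 B9 D8 A7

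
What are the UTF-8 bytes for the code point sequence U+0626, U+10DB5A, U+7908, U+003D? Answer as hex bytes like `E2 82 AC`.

U+0626: 2-byte form → D8 A6.
U+10DB5A: 4-byte form → F4 8D AD 9A.
U+7908: 3-byte form → E7 A4 88.
U+003D: 1-byte form → 3D.
Concatenated (10 bytes): D8 A6 F4 8D AD 9A E7 A4 88 3D.

D8 A6 F4 8D AD 9A E7 A4 88 3D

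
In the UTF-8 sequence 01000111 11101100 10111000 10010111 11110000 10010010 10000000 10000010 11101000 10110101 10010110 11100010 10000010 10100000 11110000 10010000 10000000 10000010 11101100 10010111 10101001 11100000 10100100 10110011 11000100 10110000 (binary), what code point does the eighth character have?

Offset 0: leading byte 0x47 = 01000111 → 1-byte char #1 = 47.
Offset 1: leading byte 0xEC = 11101100 → 3-byte char #2 = EC B8 97.
Offset 4: leading byte 0xF0 = 11110000 → 4-byte char #3 = F0 92 80 82.
Offset 8: leading byte 0xE8 = 11101000 → 3-byte char #4 = E8 B5 96.
Offset 11: leading byte 0xE2 = 11100010 → 3-byte char #5 = E2 82 A0.
Offset 14: leading byte 0xF0 = 11110000 → 4-byte char #6 = F0 90 80 82.
Offset 18: leading byte 0xEC = 11101100 → 3-byte char #7 = EC 97 A9.
Offset 21: leading byte 0xE0 = 11100000 → 3-byte char #8 = E0 A4 B3.
Leading byte 0xE0 = 11100000 matches 1110xxxx → 3-byte sequence.
Byte 1: 0xE0 = 11100000, payload 0000 (4 bits).
Byte 2: 0xA4 = 10100100 (10xxxxxx ✓), payload 100100.
Byte 3: 0xB3 = 10110011 (10xxxxxx ✓), payload 110011.
Concatenate: 0000100100110011 = 0x933 (16 bits → U+0933).

U+0933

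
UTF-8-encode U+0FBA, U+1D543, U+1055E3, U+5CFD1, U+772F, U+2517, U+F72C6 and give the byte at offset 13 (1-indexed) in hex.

1-indexed offset 13 is 0-indexed offset 12.
U+0FBA → 3-byte form E0 BE BA at offsets 0–2.
U+1D543 → 4-byte form F0 9D 95 83 at offsets 3–6.
U+1055E3 → 4-byte form F4 85 97 A3 at offsets 7–10.
U+5CFD1 → 4-byte form F1 9C BF 91 at offsets 11–14.
Offset 12 falls in char 4's range; it's byte 2 of F1 9C BF 91 = 0x9C.

0x9C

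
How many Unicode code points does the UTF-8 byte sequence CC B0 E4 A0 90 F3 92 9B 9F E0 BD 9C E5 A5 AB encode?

5

Byte at offset 0: 0xCC = 11001100 → 2-byte char (#1). Advance 2.
Byte at offset 2: 0xE4 = 11100100 → 3-byte char (#2). Advance 3.
Byte at offset 5: 0xF3 = 11110011 → 4-byte char (#3). Advance 4.
Byte at offset 9: 0xE0 = 11100000 → 3-byte char (#4). Advance 3.
Byte at offset 12: 0xE5 = 11100101 → 3-byte char (#5). Advance 3.
Reached end at offset 15 after 5 code points.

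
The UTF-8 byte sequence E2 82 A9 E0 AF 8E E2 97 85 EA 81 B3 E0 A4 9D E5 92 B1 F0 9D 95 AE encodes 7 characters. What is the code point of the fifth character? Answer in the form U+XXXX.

Offset 0: leading byte 0xE2 = 11100010 → 3-byte char #1 = E2 82 A9.
Offset 3: leading byte 0xE0 = 11100000 → 3-byte char #2 = E0 AF 8E.
Offset 6: leading byte 0xE2 = 11100010 → 3-byte char #3 = E2 97 85.
Offset 9: leading byte 0xEA = 11101010 → 3-byte char #4 = EA 81 B3.
Offset 12: leading byte 0xE0 = 11100000 → 3-byte char #5 = E0 A4 9D.
Leading byte 0xE0 = 11100000 matches 1110xxxx → 3-byte sequence.
Byte 1: 0xE0 = 11100000, payload 0000 (4 bits).
Byte 2: 0xA4 = 10100100 (10xxxxxx ✓), payload 100100.
Byte 3: 0x9D = 10011101 (10xxxxxx ✓), payload 011101.
Concatenate: 0000100100011101 = 0x91D (16 bits → U+091D).

U+091D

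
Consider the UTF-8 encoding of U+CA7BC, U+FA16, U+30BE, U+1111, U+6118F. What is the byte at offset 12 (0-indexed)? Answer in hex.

0x91

U+CA7BC → 4-byte form F3 8A 9E BC at offsets 0–3.
U+FA16 → 3-byte form EF A8 96 at offsets 4–6.
U+30BE → 3-byte form E3 82 BE at offsets 7–9.
U+1111 → 3-byte form E1 84 91 at offsets 10–12.
Offset 12 falls in char 4's range; it's byte 3 of E1 84 91 = 0x91.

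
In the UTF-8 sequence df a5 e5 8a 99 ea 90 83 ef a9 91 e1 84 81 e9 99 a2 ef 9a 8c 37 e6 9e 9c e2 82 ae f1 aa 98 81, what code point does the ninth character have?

Offset 0: leading byte 0xDF = 11011111 → 2-byte char #1 = DF A5.
Offset 2: leading byte 0xE5 = 11100101 → 3-byte char #2 = E5 8A 99.
Offset 5: leading byte 0xEA = 11101010 → 3-byte char #3 = EA 90 83.
Offset 8: leading byte 0xEF = 11101111 → 3-byte char #4 = EF A9 91.
Offset 11: leading byte 0xE1 = 11100001 → 3-byte char #5 = E1 84 81.
Offset 14: leading byte 0xE9 = 11101001 → 3-byte char #6 = E9 99 A2.
Offset 17: leading byte 0xEF = 11101111 → 3-byte char #7 = EF 9A 8C.
Offset 20: leading byte 0x37 = 00110111 → 1-byte char #8 = 37.
Offset 21: leading byte 0xE6 = 11100110 → 3-byte char #9 = E6 9E 9C.
Leading byte 0xE6 = 11100110 matches 1110xxxx → 3-byte sequence.
Byte 1: 0xE6 = 11100110, payload 0110 (4 bits).
Byte 2: 0x9E = 10011110 (10xxxxxx ✓), payload 011110.
Byte 3: 0x9C = 10011100 (10xxxxxx ✓), payload 011100.
Concatenate: 0110011110011100 = 0x679C (16 bits → U+679C).

U+679C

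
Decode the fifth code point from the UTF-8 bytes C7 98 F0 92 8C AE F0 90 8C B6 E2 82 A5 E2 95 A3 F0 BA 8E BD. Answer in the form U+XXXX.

Offset 0: leading byte 0xC7 = 11000111 → 2-byte char #1 = C7 98.
Offset 2: leading byte 0xF0 = 11110000 → 4-byte char #2 = F0 92 8C AE.
Offset 6: leading byte 0xF0 = 11110000 → 4-byte char #3 = F0 90 8C B6.
Offset 10: leading byte 0xE2 = 11100010 → 3-byte char #4 = E2 82 A5.
Offset 13: leading byte 0xE2 = 11100010 → 3-byte char #5 = E2 95 A3.
Leading byte 0xE2 = 11100010 matches 1110xxxx → 3-byte sequence.
Byte 1: 0xE2 = 11100010, payload 0010 (4 bits).
Byte 2: 0x95 = 10010101 (10xxxxxx ✓), payload 010101.
Byte 3: 0xA3 = 10100011 (10xxxxxx ✓), payload 100011.
Concatenate: 0010010101100011 = 0x2563 (16 bits → U+2563).

U+2563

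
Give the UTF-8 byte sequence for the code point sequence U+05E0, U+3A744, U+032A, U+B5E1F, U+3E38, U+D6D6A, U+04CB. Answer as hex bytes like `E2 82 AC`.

U+05E0: 2-byte form → D7 A0.
U+3A744: 4-byte form → F0 BA 9D 84.
U+032A: 2-byte form → CC AA.
U+B5E1F: 4-byte form → F2 B5 B8 9F.
U+3E38: 3-byte form → E3 B8 B8.
U+D6D6A: 4-byte form → F3 96 B5 AA.
U+04CB: 2-byte form → D3 8B.
Concatenated (21 bytes): D7 A0 F0 BA 9D 84 CC AA F2 B5 B8 9F E3 B8 B8 F3 96 B5 AA D3 8B.

D7 A0 F0 BA 9D 84 CC AA F2 B5 B8 9F E3 B8 B8 F3 96 B5 AA D3 8B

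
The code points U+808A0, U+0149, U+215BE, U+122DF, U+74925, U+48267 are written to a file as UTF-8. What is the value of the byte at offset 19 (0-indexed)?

0x88

U+808A0 → 4-byte form F2 80 A2 A0 at offsets 0–3.
U+0149 → 2-byte form C5 89 at offsets 4–5.
U+215BE → 4-byte form F0 A1 96 BE at offsets 6–9.
U+122DF → 4-byte form F0 92 8B 9F at offsets 10–13.
U+74925 → 4-byte form F1 B4 A4 A5 at offsets 14–17.
U+48267 → 4-byte form F1 88 89 A7 at offsets 18–21.
Offset 19 falls in char 6's range; it's byte 2 of F1 88 89 A7 = 0x88.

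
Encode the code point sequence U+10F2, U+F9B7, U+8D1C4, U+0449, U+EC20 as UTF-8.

E1 83 B2 EF A6 B7 F2 8D 87 84 D1 89 EE B0 A0

U+10F2: 3-byte form → E1 83 B2.
U+F9B7: 3-byte form → EF A6 B7.
U+8D1C4: 4-byte form → F2 8D 87 84.
U+0449: 2-byte form → D1 89.
U+EC20: 3-byte form → EE B0 A0.
Concatenated (15 bytes): E1 83 B2 EF A6 B7 F2 8D 87 84 D1 89 EE B0 A0.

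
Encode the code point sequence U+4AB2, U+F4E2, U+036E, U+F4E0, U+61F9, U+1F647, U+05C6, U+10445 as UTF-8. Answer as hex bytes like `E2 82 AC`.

U+4AB2: 3-byte form → E4 AA B2.
U+F4E2: 3-byte form → EF 93 A2.
U+036E: 2-byte form → CD AE.
U+F4E0: 3-byte form → EF 93 A0.
U+61F9: 3-byte form → E6 87 B9.
U+1F647: 4-byte form → F0 9F 99 87.
U+05C6: 2-byte form → D7 86.
U+10445: 4-byte form → F0 90 91 85.
Concatenated (24 bytes): E4 AA B2 EF 93 A2 CD AE EF 93 A0 E6 87 B9 F0 9F 99 87 D7 86 F0 90 91 85.

E4 AA B2 EF 93 A2 CD AE EF 93 A0 E6 87 B9 F0 9F 99 87 D7 86 F0 90 91 85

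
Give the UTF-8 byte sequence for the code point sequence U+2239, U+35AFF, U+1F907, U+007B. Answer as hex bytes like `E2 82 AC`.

E2 88 B9 F0 B5 AB BF F0 9F A4 87 7B

U+2239: 3-byte form → E2 88 B9.
U+35AFF: 4-byte form → F0 B5 AB BF.
U+1F907: 4-byte form → F0 9F A4 87.
U+007B: 1-byte form → 7B.
Concatenated (12 bytes): E2 88 B9 F0 B5 AB BF F0 9F A4 87 7B.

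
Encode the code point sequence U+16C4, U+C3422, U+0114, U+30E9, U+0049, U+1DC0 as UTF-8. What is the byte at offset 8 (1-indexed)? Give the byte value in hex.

1-indexed offset 8 is 0-indexed offset 7.
U+16C4 → 3-byte form E1 9B 84 at offsets 0–2.
U+C3422 → 4-byte form F3 83 90 A2 at offsets 3–6.
U+0114 → 2-byte form C4 94 at offsets 7–8.
Offset 7 falls in char 3's range; it's byte 1 of C4 94 = 0xC4.

0xC4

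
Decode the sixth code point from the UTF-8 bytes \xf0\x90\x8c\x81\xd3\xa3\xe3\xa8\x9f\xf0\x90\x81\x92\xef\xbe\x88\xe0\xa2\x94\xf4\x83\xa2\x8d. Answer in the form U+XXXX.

U+0894

Offset 0: leading byte 0xF0 = 11110000 → 4-byte char #1 = F0 90 8C 81.
Offset 4: leading byte 0xD3 = 11010011 → 2-byte char #2 = D3 A3.
Offset 6: leading byte 0xE3 = 11100011 → 3-byte char #3 = E3 A8 9F.
Offset 9: leading byte 0xF0 = 11110000 → 4-byte char #4 = F0 90 81 92.
Offset 13: leading byte 0xEF = 11101111 → 3-byte char #5 = EF BE 88.
Offset 16: leading byte 0xE0 = 11100000 → 3-byte char #6 = E0 A2 94.
Leading byte 0xE0 = 11100000 matches 1110xxxx → 3-byte sequence.
Byte 1: 0xE0 = 11100000, payload 0000 (4 bits).
Byte 2: 0xA2 = 10100010 (10xxxxxx ✓), payload 100010.
Byte 3: 0x94 = 10010100 (10xxxxxx ✓), payload 010100.
Concatenate: 0000100010010100 = 0x894 (16 bits → U+0894).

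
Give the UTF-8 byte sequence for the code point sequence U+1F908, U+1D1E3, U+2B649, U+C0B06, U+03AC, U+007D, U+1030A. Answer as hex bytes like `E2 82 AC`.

F0 9F A4 88 F0 9D 87 A3 F0 AB 99 89 F3 80 AC 86 CE AC 7D F0 90 8C 8A

U+1F908: 4-byte form → F0 9F A4 88.
U+1D1E3: 4-byte form → F0 9D 87 A3.
U+2B649: 4-byte form → F0 AB 99 89.
U+C0B06: 4-byte form → F3 80 AC 86.
U+03AC: 2-byte form → CE AC.
U+007D: 1-byte form → 7D.
U+1030A: 4-byte form → F0 90 8C 8A.
Concatenated (23 bytes): F0 9F A4 88 F0 9D 87 A3 F0 AB 99 89 F3 80 AC 86 CE AC 7D F0 90 8C 8A.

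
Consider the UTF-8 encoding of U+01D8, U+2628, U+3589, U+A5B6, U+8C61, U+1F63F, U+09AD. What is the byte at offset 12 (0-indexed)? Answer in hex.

U+01D8 → 2-byte form C7 98 at offsets 0–1.
U+2628 → 3-byte form E2 98 A8 at offsets 2–4.
U+3589 → 3-byte form E3 96 89 at offsets 5–7.
U+A5B6 → 3-byte form EA 96 B6 at offsets 8–10.
U+8C61 → 3-byte form E8 B1 A1 at offsets 11–13.
Offset 12 falls in char 5's range; it's byte 2 of E8 B1 A1 = 0xB1.

0xB1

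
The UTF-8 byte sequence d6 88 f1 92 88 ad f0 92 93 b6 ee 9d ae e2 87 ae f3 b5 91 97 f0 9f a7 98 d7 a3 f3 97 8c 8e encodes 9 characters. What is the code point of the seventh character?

Offset 0: leading byte 0xD6 = 11010110 → 2-byte char #1 = D6 88.
Offset 2: leading byte 0xF1 = 11110001 → 4-byte char #2 = F1 92 88 AD.
Offset 6: leading byte 0xF0 = 11110000 → 4-byte char #3 = F0 92 93 B6.
Offset 10: leading byte 0xEE = 11101110 → 3-byte char #4 = EE 9D AE.
Offset 13: leading byte 0xE2 = 11100010 → 3-byte char #5 = E2 87 AE.
Offset 16: leading byte 0xF3 = 11110011 → 4-byte char #6 = F3 B5 91 97.
Offset 20: leading byte 0xF0 = 11110000 → 4-byte char #7 = F0 9F A7 98.
Leading byte 0xF0 = 11110000 matches 11110xxx → 4-byte sequence.
Byte 1: 0xF0 = 11110000, payload 000 (3 bits).
Byte 2: 0x9F = 10011111 (10xxxxxx ✓), payload 011111.
Byte 3: 0xA7 = 10100111 (10xxxxxx ✓), payload 100111.
Byte 4: 0x98 = 10011000 (10xxxxxx ✓), payload 011000.
Concatenate: 000011111100111011000 = 0x1F9D8 (21 bits → U+1F9D8).

U+1F9D8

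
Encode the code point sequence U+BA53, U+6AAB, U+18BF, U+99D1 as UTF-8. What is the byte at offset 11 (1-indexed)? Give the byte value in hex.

0xA7

1-indexed offset 11 is 0-indexed offset 10.
U+BA53 → 3-byte form EB A9 93 at offsets 0–2.
U+6AAB → 3-byte form E6 AA AB at offsets 3–5.
U+18BF → 3-byte form E1 A2 BF at offsets 6–8.
U+99D1 → 3-byte form E9 A7 91 at offsets 9–11.
Offset 10 falls in char 4's range; it's byte 2 of E9 A7 91 = 0xA7.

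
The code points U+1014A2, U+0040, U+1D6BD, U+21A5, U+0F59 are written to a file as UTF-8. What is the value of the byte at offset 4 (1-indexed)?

1-indexed offset 4 is 0-indexed offset 3.
U+1014A2 → 4-byte form F4 81 92 A2 at offsets 0–3.
Offset 3 falls in char 1's range; it's byte 4 of F4 81 92 A2 = 0xA2.

0xA2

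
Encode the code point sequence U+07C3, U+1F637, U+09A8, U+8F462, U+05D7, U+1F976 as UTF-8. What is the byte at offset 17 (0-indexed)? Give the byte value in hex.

U+07C3 → 2-byte form DF 83 at offsets 0–1.
U+1F637 → 4-byte form F0 9F 98 B7 at offsets 2–5.
U+09A8 → 3-byte form E0 A6 A8 at offsets 6–8.
U+8F462 → 4-byte form F2 8F 91 A2 at offsets 9–12.
U+05D7 → 2-byte form D7 97 at offsets 13–14.
U+1F976 → 4-byte form F0 9F A5 B6 at offsets 15–18.
Offset 17 falls in char 6's range; it's byte 3 of F0 9F A5 B6 = 0xA5.

0xA5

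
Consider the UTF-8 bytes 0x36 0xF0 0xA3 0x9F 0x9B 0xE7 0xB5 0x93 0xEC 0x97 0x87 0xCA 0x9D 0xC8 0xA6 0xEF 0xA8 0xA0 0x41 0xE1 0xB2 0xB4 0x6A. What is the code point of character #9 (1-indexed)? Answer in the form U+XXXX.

U+1CB4

Offset 0: leading byte 0x36 = 00110110 → 1-byte char #1 = 36.
Offset 1: leading byte 0xF0 = 11110000 → 4-byte char #2 = F0 A3 9F 9B.
Offset 5: leading byte 0xE7 = 11100111 → 3-byte char #3 = E7 B5 93.
Offset 8: leading byte 0xEC = 11101100 → 3-byte char #4 = EC 97 87.
Offset 11: leading byte 0xCA = 11001010 → 2-byte char #5 = CA 9D.
Offset 13: leading byte 0xC8 = 11001000 → 2-byte char #6 = C8 A6.
Offset 15: leading byte 0xEF = 11101111 → 3-byte char #7 = EF A8 A0.
Offset 18: leading byte 0x41 = 01000001 → 1-byte char #8 = 41.
Offset 19: leading byte 0xE1 = 11100001 → 3-byte char #9 = E1 B2 B4.
Leading byte 0xE1 = 11100001 matches 1110xxxx → 3-byte sequence.
Byte 1: 0xE1 = 11100001, payload 0001 (4 bits).
Byte 2: 0xB2 = 10110010 (10xxxxxx ✓), payload 110010.
Byte 3: 0xB4 = 10110100 (10xxxxxx ✓), payload 110100.
Concatenate: 0001110010110100 = 0x1CB4 (16 bits → U+1CB4).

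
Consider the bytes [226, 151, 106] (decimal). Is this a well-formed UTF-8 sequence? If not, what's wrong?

Leading byte 0xE2 = 11100010 → 3-byte form.
Byte 3 is 0x6A = 01101010, which is not 10xxxxxx — expected a continuation byte.

invalid (non-continuation byte where continuation expected)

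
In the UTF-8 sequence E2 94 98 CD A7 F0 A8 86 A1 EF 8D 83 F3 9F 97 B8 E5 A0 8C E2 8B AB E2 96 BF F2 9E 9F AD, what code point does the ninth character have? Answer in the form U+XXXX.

Offset 0: leading byte 0xE2 = 11100010 → 3-byte char #1 = E2 94 98.
Offset 3: leading byte 0xCD = 11001101 → 2-byte char #2 = CD A7.
Offset 5: leading byte 0xF0 = 11110000 → 4-byte char #3 = F0 A8 86 A1.
Offset 9: leading byte 0xEF = 11101111 → 3-byte char #4 = EF 8D 83.
Offset 12: leading byte 0xF3 = 11110011 → 4-byte char #5 = F3 9F 97 B8.
Offset 16: leading byte 0xE5 = 11100101 → 3-byte char #6 = E5 A0 8C.
Offset 19: leading byte 0xE2 = 11100010 → 3-byte char #7 = E2 8B AB.
Offset 22: leading byte 0xE2 = 11100010 → 3-byte char #8 = E2 96 BF.
Offset 25: leading byte 0xF2 = 11110010 → 4-byte char #9 = F2 9E 9F AD.
Leading byte 0xF2 = 11110010 matches 11110xxx → 4-byte sequence.
Byte 1: 0xF2 = 11110010, payload 010 (3 bits).
Byte 2: 0x9E = 10011110 (10xxxxxx ✓), payload 011110.
Byte 3: 0x9F = 10011111 (10xxxxxx ✓), payload 011111.
Byte 4: 0xAD = 10101101 (10xxxxxx ✓), payload 101101.
Concatenate: 010011110011111101101 = 0x9E7ED (21 bits → U+9E7ED).

U+9E7ED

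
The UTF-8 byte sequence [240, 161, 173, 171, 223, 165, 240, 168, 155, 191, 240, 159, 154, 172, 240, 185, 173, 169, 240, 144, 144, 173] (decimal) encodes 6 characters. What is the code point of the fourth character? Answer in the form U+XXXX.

Offset 0: leading byte 0xF0 = 11110000 → 4-byte char #1 = F0 A1 AD AB.
Offset 4: leading byte 0xDF = 11011111 → 2-byte char #2 = DF A5.
Offset 6: leading byte 0xF0 = 11110000 → 4-byte char #3 = F0 A8 9B BF.
Offset 10: leading byte 0xF0 = 11110000 → 4-byte char #4 = F0 9F 9A AC.
Leading byte 0xF0 = 11110000 matches 11110xxx → 4-byte sequence.
Byte 1: 0xF0 = 11110000, payload 000 (3 bits).
Byte 2: 0x9F = 10011111 (10xxxxxx ✓), payload 011111.
Byte 3: 0x9A = 10011010 (10xxxxxx ✓), payload 011010.
Byte 4: 0xAC = 10101100 (10xxxxxx ✓), payload 101100.
Concatenate: 000011111011010101100 = 0x1F6AC (21 bits → U+1F6AC).

U+1F6AC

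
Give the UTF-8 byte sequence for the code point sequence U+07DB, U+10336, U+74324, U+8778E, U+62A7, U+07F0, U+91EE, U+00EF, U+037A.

U+07DB: 2-byte form → DF 9B.
U+10336: 4-byte form → F0 90 8C B6.
U+74324: 4-byte form → F1 B4 8C A4.
U+8778E: 4-byte form → F2 87 9E 8E.
U+62A7: 3-byte form → E6 8A A7.
U+07F0: 2-byte form → DF B0.
U+91EE: 3-byte form → E9 87 AE.
U+00EF: 2-byte form → C3 AF.
U+037A: 2-byte form → CD BA.
Concatenated (26 bytes): DF 9B F0 90 8C B6 F1 B4 8C A4 F2 87 9E 8E E6 8A A7 DF B0 E9 87 AE C3 AF CD BA.

DF 9B F0 90 8C B6 F1 B4 8C A4 F2 87 9E 8E E6 8A A7 DF B0 E9 87 AE C3 AF CD BA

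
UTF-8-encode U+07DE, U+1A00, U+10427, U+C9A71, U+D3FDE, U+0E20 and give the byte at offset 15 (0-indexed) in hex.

0xBF

U+07DE → 2-byte form DF 9E at offsets 0–1.
U+1A00 → 3-byte form E1 A8 80 at offsets 2–4.
U+10427 → 4-byte form F0 90 90 A7 at offsets 5–8.
U+C9A71 → 4-byte form F3 89 A9 B1 at offsets 9–12.
U+D3FDE → 4-byte form F3 93 BF 9E at offsets 13–16.
Offset 15 falls in char 5's range; it's byte 3 of F3 93 BF 9E = 0xBF.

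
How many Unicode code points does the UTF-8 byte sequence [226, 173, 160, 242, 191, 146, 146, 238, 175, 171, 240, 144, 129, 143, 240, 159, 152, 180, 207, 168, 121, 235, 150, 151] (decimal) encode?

8

Byte at offset 0: 0xE2 = 11100010 → 3-byte char (#1). Advance 3.
Byte at offset 3: 0xF2 = 11110010 → 4-byte char (#2). Advance 4.
Byte at offset 7: 0xEE = 11101110 → 3-byte char (#3). Advance 3.
Byte at offset 10: 0xF0 = 11110000 → 4-byte char (#4). Advance 4.
Byte at offset 14: 0xF0 = 11110000 → 4-byte char (#5). Advance 4.
Byte at offset 18: 0xCF = 11001111 → 2-byte char (#6). Advance 2.
Byte at offset 20: 0x79 = 01111001 → 1-byte char (#7). Advance 1.
Byte at offset 21: 0xEB = 11101011 → 3-byte char (#8). Advance 3.
Reached end at offset 24 after 8 code points.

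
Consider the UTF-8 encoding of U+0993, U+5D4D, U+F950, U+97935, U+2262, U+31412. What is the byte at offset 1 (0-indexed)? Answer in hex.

0xA6

U+0993 → 3-byte form E0 A6 93 at offsets 0–2.
Offset 1 falls in char 1's range; it's byte 2 of E0 A6 93 = 0xA6.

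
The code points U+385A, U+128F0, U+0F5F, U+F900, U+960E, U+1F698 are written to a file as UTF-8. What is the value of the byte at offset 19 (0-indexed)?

0x98

U+385A → 3-byte form E3 A1 9A at offsets 0–2.
U+128F0 → 4-byte form F0 92 A3 B0 at offsets 3–6.
U+0F5F → 3-byte form E0 BD 9F at offsets 7–9.
U+F900 → 3-byte form EF A4 80 at offsets 10–12.
U+960E → 3-byte form E9 98 8E at offsets 13–15.
U+1F698 → 4-byte form F0 9F 9A 98 at offsets 16–19.
Offset 19 falls in char 6's range; it's byte 4 of F0 9F 9A 98 = 0x98.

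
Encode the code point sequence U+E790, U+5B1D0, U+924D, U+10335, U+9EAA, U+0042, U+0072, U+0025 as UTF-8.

EE 9E 90 F1 9B 87 90 E9 89 8D F0 90 8C B5 E9 BA AA 42 72 25

U+E790: 3-byte form → EE 9E 90.
U+5B1D0: 4-byte form → F1 9B 87 90.
U+924D: 3-byte form → E9 89 8D.
U+10335: 4-byte form → F0 90 8C B5.
U+9EAA: 3-byte form → E9 BA AA.
U+0042: 1-byte form → 42.
U+0072: 1-byte form → 72.
U+0025: 1-byte form → 25.
Concatenated (20 bytes): EE 9E 90 F1 9B 87 90 E9 89 8D F0 90 8C B5 E9 BA AA 42 72 25.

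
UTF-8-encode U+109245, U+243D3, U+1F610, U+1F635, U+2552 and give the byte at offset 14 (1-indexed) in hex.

0x9F

1-indexed offset 14 is 0-indexed offset 13.
U+109245 → 4-byte form F4 89 89 85 at offsets 0–3.
U+243D3 → 4-byte form F0 A4 8F 93 at offsets 4–7.
U+1F610 → 4-byte form F0 9F 98 90 at offsets 8–11.
U+1F635 → 4-byte form F0 9F 98 B5 at offsets 12–15.
Offset 13 falls in char 4's range; it's byte 2 of F0 9F 98 B5 = 0x9F.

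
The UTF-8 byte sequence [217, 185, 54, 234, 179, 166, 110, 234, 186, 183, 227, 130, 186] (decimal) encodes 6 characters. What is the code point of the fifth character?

Offset 0: leading byte 0xD9 = 11011001 → 2-byte char #1 = D9 B9.
Offset 2: leading byte 0x36 = 00110110 → 1-byte char #2 = 36.
Offset 3: leading byte 0xEA = 11101010 → 3-byte char #3 = EA B3 A6.
Offset 6: leading byte 0x6E = 01101110 → 1-byte char #4 = 6E.
Offset 7: leading byte 0xEA = 11101010 → 3-byte char #5 = EA BA B7.
Leading byte 0xEA = 11101010 matches 1110xxxx → 3-byte sequence.
Byte 1: 0xEA = 11101010, payload 1010 (4 bits).
Byte 2: 0xBA = 10111010 (10xxxxxx ✓), payload 111010.
Byte 3: 0xB7 = 10110111 (10xxxxxx ✓), payload 110111.
Concatenate: 1010111010110111 = 0xAEB7 (16 bits → U+AEB7).

U+AEB7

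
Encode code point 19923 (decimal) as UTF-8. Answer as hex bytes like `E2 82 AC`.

E4 B7 93

U+4DD3 = 0x4DD3 = 19923 decimal. In range U+0800–U+FFFF → 3-byte form: 1110xxxx 10xxxxxx 10xxxxxx.
Binary (16 bits): 0100110111010011.
Split 4+6+6: 0100 | 110111 | 010011.
Byte 1: 11100100 = 0xE4.
Byte 2: 10110111 = 0xB7.
Byte 3: 10010011 = 0x93.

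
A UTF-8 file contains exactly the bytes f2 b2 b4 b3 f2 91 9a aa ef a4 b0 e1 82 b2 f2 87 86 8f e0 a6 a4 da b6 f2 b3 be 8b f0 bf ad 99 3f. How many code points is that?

Byte at offset 0: 0xF2 = 11110010 → 4-byte char (#1). Advance 4.
Byte at offset 4: 0xF2 = 11110010 → 4-byte char (#2). Advance 4.
Byte at offset 8: 0xEF = 11101111 → 3-byte char (#3). Advance 3.
Byte at offset 11: 0xE1 = 11100001 → 3-byte char (#4). Advance 3.
Byte at offset 14: 0xF2 = 11110010 → 4-byte char (#5). Advance 4.
Byte at offset 18: 0xE0 = 11100000 → 3-byte char (#6). Advance 3.
Byte at offset 21: 0xDA = 11011010 → 2-byte char (#7). Advance 2.
Byte at offset 23: 0xF2 = 11110010 → 4-byte char (#8). Advance 4.
Byte at offset 27: 0xF0 = 11110000 → 4-byte char (#9). Advance 4.
Byte at offset 31: 0x3F = 00111111 → 1-byte char (#10). Advance 1.
Reached end at offset 32 after 10 code points.

10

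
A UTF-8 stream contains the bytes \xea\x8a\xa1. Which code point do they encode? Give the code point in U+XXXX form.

U+A2A1

Leading byte 0xEA = 11101010 matches 1110xxxx → 3-byte sequence.
Byte 1: 0xEA = 11101010, payload 1010 (4 bits).
Byte 2: 0x8A = 10001010 (10xxxxxx ✓), payload 001010.
Byte 3: 0xA1 = 10100001 (10xxxxxx ✓), payload 100001.
Concatenate: 1010001010100001 = 0xA2A1 (16 bits → U+A2A1).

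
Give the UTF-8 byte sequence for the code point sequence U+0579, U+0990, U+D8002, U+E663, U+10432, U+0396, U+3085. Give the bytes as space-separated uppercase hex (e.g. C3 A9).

U+0579: 2-byte form → D5 B9.
U+0990: 3-byte form → E0 A6 90.
U+D8002: 4-byte form → F3 98 80 82.
U+E663: 3-byte form → EE 99 A3.
U+10432: 4-byte form → F0 90 90 B2.
U+0396: 2-byte form → CE 96.
U+3085: 3-byte form → E3 82 85.
Concatenated (21 bytes): D5 B9 E0 A6 90 F3 98 80 82 EE 99 A3 F0 90 90 B2 CE 96 E3 82 85.

D5 B9 E0 A6 90 F3 98 80 82 EE 99 A3 F0 90 90 B2 CE 96 E3 82 85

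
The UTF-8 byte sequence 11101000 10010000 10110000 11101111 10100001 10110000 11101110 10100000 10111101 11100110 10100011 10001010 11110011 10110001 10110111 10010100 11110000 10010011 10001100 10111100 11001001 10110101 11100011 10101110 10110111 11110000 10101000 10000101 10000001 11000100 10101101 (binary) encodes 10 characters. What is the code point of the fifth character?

U+F1DD4

Offset 0: leading byte 0xE8 = 11101000 → 3-byte char #1 = E8 90 B0.
Offset 3: leading byte 0xEF = 11101111 → 3-byte char #2 = EF A1 B0.
Offset 6: leading byte 0xEE = 11101110 → 3-byte char #3 = EE A0 BD.
Offset 9: leading byte 0xE6 = 11100110 → 3-byte char #4 = E6 A3 8A.
Offset 12: leading byte 0xF3 = 11110011 → 4-byte char #5 = F3 B1 B7 94.
Leading byte 0xF3 = 11110011 matches 11110xxx → 4-byte sequence.
Byte 1: 0xF3 = 11110011, payload 011 (3 bits).
Byte 2: 0xB1 = 10110001 (10xxxxxx ✓), payload 110001.
Byte 3: 0xB7 = 10110111 (10xxxxxx ✓), payload 110111.
Byte 4: 0x94 = 10010100 (10xxxxxx ✓), payload 010100.
Concatenate: 011110001110111010100 = 0xF1DD4 (21 bits → U+F1DD4).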